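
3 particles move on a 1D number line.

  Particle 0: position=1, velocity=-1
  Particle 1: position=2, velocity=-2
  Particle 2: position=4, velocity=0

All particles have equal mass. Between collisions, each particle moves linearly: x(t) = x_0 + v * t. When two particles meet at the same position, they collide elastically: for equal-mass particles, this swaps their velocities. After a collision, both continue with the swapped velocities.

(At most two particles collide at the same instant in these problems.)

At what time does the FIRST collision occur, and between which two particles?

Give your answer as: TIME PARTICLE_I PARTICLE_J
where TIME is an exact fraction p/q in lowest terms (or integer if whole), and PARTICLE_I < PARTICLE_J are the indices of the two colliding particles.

Answer: 1 0 1

Derivation:
Pair (0,1): pos 1,2 vel -1,-2 -> gap=1, closing at 1/unit, collide at t=1
Pair (1,2): pos 2,4 vel -2,0 -> not approaching (rel speed -2 <= 0)
Earliest collision: t=1 between 0 and 1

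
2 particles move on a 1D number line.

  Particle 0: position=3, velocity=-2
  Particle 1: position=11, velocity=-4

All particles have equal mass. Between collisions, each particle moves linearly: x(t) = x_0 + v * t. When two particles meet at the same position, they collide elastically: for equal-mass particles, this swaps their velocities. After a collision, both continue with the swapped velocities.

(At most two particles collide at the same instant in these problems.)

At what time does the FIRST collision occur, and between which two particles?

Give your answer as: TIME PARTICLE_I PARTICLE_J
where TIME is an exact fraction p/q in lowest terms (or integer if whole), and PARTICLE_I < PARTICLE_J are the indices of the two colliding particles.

Pair (0,1): pos 3,11 vel -2,-4 -> gap=8, closing at 2/unit, collide at t=4
Earliest collision: t=4 between 0 and 1

Answer: 4 0 1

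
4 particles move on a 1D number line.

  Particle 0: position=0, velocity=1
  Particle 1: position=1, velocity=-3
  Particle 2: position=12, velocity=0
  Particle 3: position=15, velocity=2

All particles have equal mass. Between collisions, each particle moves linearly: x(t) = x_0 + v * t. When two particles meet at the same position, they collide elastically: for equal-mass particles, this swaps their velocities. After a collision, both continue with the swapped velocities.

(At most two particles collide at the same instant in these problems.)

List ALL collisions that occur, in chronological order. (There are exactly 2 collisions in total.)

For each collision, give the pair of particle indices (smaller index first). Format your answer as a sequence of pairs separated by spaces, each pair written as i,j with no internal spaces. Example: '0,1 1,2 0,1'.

Answer: 0,1 1,2

Derivation:
Collision at t=1/4: particles 0 and 1 swap velocities; positions: p0=1/4 p1=1/4 p2=12 p3=31/2; velocities now: v0=-3 v1=1 v2=0 v3=2
Collision at t=12: particles 1 and 2 swap velocities; positions: p0=-35 p1=12 p2=12 p3=39; velocities now: v0=-3 v1=0 v2=1 v3=2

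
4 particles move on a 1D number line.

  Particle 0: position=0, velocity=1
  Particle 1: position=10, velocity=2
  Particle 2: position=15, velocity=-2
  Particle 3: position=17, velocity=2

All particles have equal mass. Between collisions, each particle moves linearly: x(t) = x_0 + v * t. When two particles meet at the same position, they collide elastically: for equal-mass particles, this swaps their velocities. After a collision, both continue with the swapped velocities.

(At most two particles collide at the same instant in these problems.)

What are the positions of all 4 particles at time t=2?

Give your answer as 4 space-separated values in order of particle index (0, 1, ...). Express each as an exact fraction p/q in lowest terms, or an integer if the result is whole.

Collision at t=5/4: particles 1 and 2 swap velocities; positions: p0=5/4 p1=25/2 p2=25/2 p3=39/2; velocities now: v0=1 v1=-2 v2=2 v3=2
Advance to t=2 (no further collisions before then); velocities: v0=1 v1=-2 v2=2 v3=2; positions = 2 11 14 21

Answer: 2 11 14 21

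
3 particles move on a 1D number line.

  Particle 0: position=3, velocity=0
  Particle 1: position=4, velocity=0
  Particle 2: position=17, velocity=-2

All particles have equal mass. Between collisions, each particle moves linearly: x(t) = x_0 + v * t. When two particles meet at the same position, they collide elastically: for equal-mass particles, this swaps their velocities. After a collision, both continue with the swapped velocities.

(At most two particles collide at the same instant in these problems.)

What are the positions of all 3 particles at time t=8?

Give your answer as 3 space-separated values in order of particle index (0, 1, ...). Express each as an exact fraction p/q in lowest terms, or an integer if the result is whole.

Collision at t=13/2: particles 1 and 2 swap velocities; positions: p0=3 p1=4 p2=4; velocities now: v0=0 v1=-2 v2=0
Collision at t=7: particles 0 and 1 swap velocities; positions: p0=3 p1=3 p2=4; velocities now: v0=-2 v1=0 v2=0
Advance to t=8 (no further collisions before then); velocities: v0=-2 v1=0 v2=0; positions = 1 3 4

Answer: 1 3 4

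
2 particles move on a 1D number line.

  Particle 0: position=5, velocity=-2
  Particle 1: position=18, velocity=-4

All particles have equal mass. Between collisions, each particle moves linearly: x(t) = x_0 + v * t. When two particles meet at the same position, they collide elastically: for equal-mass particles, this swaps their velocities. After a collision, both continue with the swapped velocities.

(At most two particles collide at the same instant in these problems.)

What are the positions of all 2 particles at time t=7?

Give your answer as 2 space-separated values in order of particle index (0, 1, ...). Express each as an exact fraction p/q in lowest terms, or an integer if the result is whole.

Collision at t=13/2: particles 0 and 1 swap velocities; positions: p0=-8 p1=-8; velocities now: v0=-4 v1=-2
Advance to t=7 (no further collisions before then); velocities: v0=-4 v1=-2; positions = -10 -9

Answer: -10 -9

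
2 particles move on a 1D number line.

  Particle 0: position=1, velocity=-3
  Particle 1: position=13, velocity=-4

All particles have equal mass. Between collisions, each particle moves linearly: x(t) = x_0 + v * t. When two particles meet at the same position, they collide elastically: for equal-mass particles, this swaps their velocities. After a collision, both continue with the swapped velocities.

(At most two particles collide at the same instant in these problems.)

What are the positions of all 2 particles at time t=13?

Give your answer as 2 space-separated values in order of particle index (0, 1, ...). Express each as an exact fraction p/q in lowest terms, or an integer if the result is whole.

Answer: -39 -38

Derivation:
Collision at t=12: particles 0 and 1 swap velocities; positions: p0=-35 p1=-35; velocities now: v0=-4 v1=-3
Advance to t=13 (no further collisions before then); velocities: v0=-4 v1=-3; positions = -39 -38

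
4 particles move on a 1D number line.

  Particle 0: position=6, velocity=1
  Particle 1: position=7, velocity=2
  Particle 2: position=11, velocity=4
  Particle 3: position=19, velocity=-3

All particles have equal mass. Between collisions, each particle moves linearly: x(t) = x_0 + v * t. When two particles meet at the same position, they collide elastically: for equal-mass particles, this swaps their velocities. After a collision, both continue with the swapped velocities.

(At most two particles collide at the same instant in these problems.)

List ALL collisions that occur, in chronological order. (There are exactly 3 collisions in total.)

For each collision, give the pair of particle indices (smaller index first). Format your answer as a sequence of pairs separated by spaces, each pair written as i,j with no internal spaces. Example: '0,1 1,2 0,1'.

Collision at t=8/7: particles 2 and 3 swap velocities; positions: p0=50/7 p1=65/7 p2=109/7 p3=109/7; velocities now: v0=1 v1=2 v2=-3 v3=4
Collision at t=12/5: particles 1 and 2 swap velocities; positions: p0=42/5 p1=59/5 p2=59/5 p3=103/5; velocities now: v0=1 v1=-3 v2=2 v3=4
Collision at t=13/4: particles 0 and 1 swap velocities; positions: p0=37/4 p1=37/4 p2=27/2 p3=24; velocities now: v0=-3 v1=1 v2=2 v3=4

Answer: 2,3 1,2 0,1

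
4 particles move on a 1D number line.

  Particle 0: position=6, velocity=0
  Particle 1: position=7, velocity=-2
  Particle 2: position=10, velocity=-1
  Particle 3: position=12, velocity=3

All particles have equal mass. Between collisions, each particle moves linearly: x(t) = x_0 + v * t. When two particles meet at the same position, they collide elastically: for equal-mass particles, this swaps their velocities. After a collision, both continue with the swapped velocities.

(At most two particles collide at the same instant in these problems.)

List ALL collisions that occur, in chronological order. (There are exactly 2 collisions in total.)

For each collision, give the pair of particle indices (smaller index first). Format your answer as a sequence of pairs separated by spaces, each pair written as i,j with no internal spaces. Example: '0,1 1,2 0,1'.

Answer: 0,1 1,2

Derivation:
Collision at t=1/2: particles 0 and 1 swap velocities; positions: p0=6 p1=6 p2=19/2 p3=27/2; velocities now: v0=-2 v1=0 v2=-1 v3=3
Collision at t=4: particles 1 and 2 swap velocities; positions: p0=-1 p1=6 p2=6 p3=24; velocities now: v0=-2 v1=-1 v2=0 v3=3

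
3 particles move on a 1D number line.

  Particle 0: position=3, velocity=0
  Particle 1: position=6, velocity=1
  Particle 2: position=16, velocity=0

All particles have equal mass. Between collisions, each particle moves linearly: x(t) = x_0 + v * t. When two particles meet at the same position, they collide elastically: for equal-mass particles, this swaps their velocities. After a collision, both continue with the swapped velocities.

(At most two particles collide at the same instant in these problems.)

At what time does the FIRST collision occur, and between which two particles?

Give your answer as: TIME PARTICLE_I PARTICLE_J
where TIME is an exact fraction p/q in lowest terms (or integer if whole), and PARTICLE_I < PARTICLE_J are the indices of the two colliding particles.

Answer: 10 1 2

Derivation:
Pair (0,1): pos 3,6 vel 0,1 -> not approaching (rel speed -1 <= 0)
Pair (1,2): pos 6,16 vel 1,0 -> gap=10, closing at 1/unit, collide at t=10
Earliest collision: t=10 between 1 and 2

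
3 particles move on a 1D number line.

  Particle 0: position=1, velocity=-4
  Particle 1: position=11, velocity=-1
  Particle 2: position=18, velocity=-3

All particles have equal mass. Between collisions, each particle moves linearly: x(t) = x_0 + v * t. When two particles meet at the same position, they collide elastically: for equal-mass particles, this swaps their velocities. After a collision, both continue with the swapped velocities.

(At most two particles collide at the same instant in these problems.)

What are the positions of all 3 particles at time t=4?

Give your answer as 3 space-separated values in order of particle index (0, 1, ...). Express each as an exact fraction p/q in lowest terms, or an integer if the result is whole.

Collision at t=7/2: particles 1 and 2 swap velocities; positions: p0=-13 p1=15/2 p2=15/2; velocities now: v0=-4 v1=-3 v2=-1
Advance to t=4 (no further collisions before then); velocities: v0=-4 v1=-3 v2=-1; positions = -15 6 7

Answer: -15 6 7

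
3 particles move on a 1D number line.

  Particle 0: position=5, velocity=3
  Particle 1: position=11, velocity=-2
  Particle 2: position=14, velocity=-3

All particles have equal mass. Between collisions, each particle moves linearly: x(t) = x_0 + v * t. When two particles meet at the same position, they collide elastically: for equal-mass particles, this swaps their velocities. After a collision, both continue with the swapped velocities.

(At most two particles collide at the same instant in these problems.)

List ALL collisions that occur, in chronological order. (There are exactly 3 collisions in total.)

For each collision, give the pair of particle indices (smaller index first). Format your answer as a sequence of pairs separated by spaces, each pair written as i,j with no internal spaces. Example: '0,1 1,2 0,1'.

Collision at t=6/5: particles 0 and 1 swap velocities; positions: p0=43/5 p1=43/5 p2=52/5; velocities now: v0=-2 v1=3 v2=-3
Collision at t=3/2: particles 1 and 2 swap velocities; positions: p0=8 p1=19/2 p2=19/2; velocities now: v0=-2 v1=-3 v2=3
Collision at t=3: particles 0 and 1 swap velocities; positions: p0=5 p1=5 p2=14; velocities now: v0=-3 v1=-2 v2=3

Answer: 0,1 1,2 0,1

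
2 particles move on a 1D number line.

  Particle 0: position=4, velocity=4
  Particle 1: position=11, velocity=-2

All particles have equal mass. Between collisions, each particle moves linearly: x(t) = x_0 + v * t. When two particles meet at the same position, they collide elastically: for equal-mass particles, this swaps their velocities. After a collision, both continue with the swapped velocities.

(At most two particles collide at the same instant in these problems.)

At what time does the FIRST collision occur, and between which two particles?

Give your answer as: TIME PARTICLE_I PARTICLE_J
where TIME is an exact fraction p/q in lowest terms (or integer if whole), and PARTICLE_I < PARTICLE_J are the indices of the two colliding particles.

Answer: 7/6 0 1

Derivation:
Pair (0,1): pos 4,11 vel 4,-2 -> gap=7, closing at 6/unit, collide at t=7/6
Earliest collision: t=7/6 between 0 and 1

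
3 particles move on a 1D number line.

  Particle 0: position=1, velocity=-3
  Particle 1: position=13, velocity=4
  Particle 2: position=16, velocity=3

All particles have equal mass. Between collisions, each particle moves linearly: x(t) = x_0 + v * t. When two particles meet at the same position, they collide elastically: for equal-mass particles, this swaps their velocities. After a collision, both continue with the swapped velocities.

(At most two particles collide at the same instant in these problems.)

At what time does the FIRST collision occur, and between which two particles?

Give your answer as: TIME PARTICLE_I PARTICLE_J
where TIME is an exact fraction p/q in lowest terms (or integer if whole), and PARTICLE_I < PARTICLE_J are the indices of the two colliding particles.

Answer: 3 1 2

Derivation:
Pair (0,1): pos 1,13 vel -3,4 -> not approaching (rel speed -7 <= 0)
Pair (1,2): pos 13,16 vel 4,3 -> gap=3, closing at 1/unit, collide at t=3
Earliest collision: t=3 between 1 and 2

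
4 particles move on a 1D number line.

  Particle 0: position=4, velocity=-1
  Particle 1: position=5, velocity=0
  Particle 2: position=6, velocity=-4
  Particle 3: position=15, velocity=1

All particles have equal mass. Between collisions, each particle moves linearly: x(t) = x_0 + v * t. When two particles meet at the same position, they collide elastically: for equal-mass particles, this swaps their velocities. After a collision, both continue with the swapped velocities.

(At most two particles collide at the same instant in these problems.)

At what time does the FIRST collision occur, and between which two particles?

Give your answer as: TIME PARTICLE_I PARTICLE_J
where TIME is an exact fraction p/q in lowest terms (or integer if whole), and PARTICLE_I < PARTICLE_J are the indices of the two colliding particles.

Pair (0,1): pos 4,5 vel -1,0 -> not approaching (rel speed -1 <= 0)
Pair (1,2): pos 5,6 vel 0,-4 -> gap=1, closing at 4/unit, collide at t=1/4
Pair (2,3): pos 6,15 vel -4,1 -> not approaching (rel speed -5 <= 0)
Earliest collision: t=1/4 between 1 and 2

Answer: 1/4 1 2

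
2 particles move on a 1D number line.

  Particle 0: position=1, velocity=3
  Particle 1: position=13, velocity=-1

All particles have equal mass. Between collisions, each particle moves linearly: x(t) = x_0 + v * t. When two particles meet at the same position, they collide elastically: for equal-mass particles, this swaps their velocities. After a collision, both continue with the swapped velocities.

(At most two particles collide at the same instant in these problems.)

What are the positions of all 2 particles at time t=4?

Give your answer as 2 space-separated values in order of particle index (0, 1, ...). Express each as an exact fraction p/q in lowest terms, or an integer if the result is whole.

Answer: 9 13

Derivation:
Collision at t=3: particles 0 and 1 swap velocities; positions: p0=10 p1=10; velocities now: v0=-1 v1=3
Advance to t=4 (no further collisions before then); velocities: v0=-1 v1=3; positions = 9 13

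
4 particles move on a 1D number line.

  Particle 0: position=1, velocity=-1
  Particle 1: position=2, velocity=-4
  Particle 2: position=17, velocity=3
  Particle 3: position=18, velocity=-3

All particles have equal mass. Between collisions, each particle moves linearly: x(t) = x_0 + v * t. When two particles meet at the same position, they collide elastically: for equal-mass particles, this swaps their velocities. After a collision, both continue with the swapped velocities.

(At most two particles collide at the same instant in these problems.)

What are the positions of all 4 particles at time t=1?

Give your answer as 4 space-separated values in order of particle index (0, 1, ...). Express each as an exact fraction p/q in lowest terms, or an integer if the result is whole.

Collision at t=1/6: particles 2 and 3 swap velocities; positions: p0=5/6 p1=4/3 p2=35/2 p3=35/2; velocities now: v0=-1 v1=-4 v2=-3 v3=3
Collision at t=1/3: particles 0 and 1 swap velocities; positions: p0=2/3 p1=2/3 p2=17 p3=18; velocities now: v0=-4 v1=-1 v2=-3 v3=3
Advance to t=1 (no further collisions before then); velocities: v0=-4 v1=-1 v2=-3 v3=3; positions = -2 0 15 20

Answer: -2 0 15 20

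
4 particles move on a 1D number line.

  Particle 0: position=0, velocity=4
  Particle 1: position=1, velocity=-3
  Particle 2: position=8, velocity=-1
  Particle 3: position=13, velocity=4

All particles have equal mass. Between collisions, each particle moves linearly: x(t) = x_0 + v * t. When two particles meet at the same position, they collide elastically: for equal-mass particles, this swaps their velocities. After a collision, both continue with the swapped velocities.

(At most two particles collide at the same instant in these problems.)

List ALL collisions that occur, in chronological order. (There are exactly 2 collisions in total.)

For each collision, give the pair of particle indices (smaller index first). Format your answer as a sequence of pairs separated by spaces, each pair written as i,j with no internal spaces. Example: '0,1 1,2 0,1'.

Answer: 0,1 1,2

Derivation:
Collision at t=1/7: particles 0 and 1 swap velocities; positions: p0=4/7 p1=4/7 p2=55/7 p3=95/7; velocities now: v0=-3 v1=4 v2=-1 v3=4
Collision at t=8/5: particles 1 and 2 swap velocities; positions: p0=-19/5 p1=32/5 p2=32/5 p3=97/5; velocities now: v0=-3 v1=-1 v2=4 v3=4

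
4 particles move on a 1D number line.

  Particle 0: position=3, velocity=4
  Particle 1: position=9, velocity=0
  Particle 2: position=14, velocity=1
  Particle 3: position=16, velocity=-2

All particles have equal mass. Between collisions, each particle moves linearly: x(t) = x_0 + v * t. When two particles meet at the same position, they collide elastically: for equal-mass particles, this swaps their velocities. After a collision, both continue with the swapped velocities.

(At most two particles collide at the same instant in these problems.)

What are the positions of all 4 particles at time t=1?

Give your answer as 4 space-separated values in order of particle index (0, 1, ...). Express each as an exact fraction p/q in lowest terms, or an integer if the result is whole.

Collision at t=2/3: particles 2 and 3 swap velocities; positions: p0=17/3 p1=9 p2=44/3 p3=44/3; velocities now: v0=4 v1=0 v2=-2 v3=1
Advance to t=1 (no further collisions before then); velocities: v0=4 v1=0 v2=-2 v3=1; positions = 7 9 14 15

Answer: 7 9 14 15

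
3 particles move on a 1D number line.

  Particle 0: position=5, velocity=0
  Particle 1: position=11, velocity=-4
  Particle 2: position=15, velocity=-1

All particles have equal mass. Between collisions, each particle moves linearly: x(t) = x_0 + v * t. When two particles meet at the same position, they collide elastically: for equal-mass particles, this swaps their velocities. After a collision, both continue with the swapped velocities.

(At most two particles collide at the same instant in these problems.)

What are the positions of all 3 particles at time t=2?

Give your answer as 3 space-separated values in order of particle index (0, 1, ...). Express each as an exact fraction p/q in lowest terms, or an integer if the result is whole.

Collision at t=3/2: particles 0 and 1 swap velocities; positions: p0=5 p1=5 p2=27/2; velocities now: v0=-4 v1=0 v2=-1
Advance to t=2 (no further collisions before then); velocities: v0=-4 v1=0 v2=-1; positions = 3 5 13

Answer: 3 5 13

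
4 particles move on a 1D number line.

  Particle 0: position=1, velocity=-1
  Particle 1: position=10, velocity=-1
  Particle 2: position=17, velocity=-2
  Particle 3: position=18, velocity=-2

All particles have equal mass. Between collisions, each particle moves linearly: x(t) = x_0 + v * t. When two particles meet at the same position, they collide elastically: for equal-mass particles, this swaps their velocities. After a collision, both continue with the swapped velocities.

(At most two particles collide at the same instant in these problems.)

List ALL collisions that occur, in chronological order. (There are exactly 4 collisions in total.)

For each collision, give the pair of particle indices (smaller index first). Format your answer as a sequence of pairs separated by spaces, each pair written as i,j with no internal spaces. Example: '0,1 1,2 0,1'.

Answer: 1,2 2,3 0,1 1,2

Derivation:
Collision at t=7: particles 1 and 2 swap velocities; positions: p0=-6 p1=3 p2=3 p3=4; velocities now: v0=-1 v1=-2 v2=-1 v3=-2
Collision at t=8: particles 2 and 3 swap velocities; positions: p0=-7 p1=1 p2=2 p3=2; velocities now: v0=-1 v1=-2 v2=-2 v3=-1
Collision at t=16: particles 0 and 1 swap velocities; positions: p0=-15 p1=-15 p2=-14 p3=-6; velocities now: v0=-2 v1=-1 v2=-2 v3=-1
Collision at t=17: particles 1 and 2 swap velocities; positions: p0=-17 p1=-16 p2=-16 p3=-7; velocities now: v0=-2 v1=-2 v2=-1 v3=-1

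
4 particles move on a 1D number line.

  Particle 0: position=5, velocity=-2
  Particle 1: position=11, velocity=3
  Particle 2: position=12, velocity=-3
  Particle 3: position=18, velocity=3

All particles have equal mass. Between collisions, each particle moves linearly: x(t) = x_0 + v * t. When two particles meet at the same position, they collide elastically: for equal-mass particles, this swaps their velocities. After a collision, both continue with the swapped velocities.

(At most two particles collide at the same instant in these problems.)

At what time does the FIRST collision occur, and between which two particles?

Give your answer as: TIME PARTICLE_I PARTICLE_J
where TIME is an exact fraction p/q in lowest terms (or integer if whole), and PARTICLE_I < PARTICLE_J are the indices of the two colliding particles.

Answer: 1/6 1 2

Derivation:
Pair (0,1): pos 5,11 vel -2,3 -> not approaching (rel speed -5 <= 0)
Pair (1,2): pos 11,12 vel 3,-3 -> gap=1, closing at 6/unit, collide at t=1/6
Pair (2,3): pos 12,18 vel -3,3 -> not approaching (rel speed -6 <= 0)
Earliest collision: t=1/6 between 1 and 2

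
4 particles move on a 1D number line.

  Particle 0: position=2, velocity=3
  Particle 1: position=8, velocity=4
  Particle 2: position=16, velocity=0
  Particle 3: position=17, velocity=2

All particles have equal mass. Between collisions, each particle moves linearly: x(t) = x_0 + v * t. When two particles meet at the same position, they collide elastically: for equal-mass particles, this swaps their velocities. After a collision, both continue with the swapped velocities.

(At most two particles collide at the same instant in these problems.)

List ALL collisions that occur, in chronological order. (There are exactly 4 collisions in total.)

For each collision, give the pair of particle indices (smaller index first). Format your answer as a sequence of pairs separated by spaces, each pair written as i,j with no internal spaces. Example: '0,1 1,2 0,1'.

Collision at t=2: particles 1 and 2 swap velocities; positions: p0=8 p1=16 p2=16 p3=21; velocities now: v0=3 v1=0 v2=4 v3=2
Collision at t=9/2: particles 2 and 3 swap velocities; positions: p0=31/2 p1=16 p2=26 p3=26; velocities now: v0=3 v1=0 v2=2 v3=4
Collision at t=14/3: particles 0 and 1 swap velocities; positions: p0=16 p1=16 p2=79/3 p3=80/3; velocities now: v0=0 v1=3 v2=2 v3=4
Collision at t=15: particles 1 and 2 swap velocities; positions: p0=16 p1=47 p2=47 p3=68; velocities now: v0=0 v1=2 v2=3 v3=4

Answer: 1,2 2,3 0,1 1,2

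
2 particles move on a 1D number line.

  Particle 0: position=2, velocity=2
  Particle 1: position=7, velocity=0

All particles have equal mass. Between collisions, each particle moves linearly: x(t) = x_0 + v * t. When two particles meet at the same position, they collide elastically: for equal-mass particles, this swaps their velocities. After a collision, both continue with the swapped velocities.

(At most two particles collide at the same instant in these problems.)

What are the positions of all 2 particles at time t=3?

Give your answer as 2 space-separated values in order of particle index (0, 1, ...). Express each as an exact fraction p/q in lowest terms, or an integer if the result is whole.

Collision at t=5/2: particles 0 and 1 swap velocities; positions: p0=7 p1=7; velocities now: v0=0 v1=2
Advance to t=3 (no further collisions before then); velocities: v0=0 v1=2; positions = 7 8

Answer: 7 8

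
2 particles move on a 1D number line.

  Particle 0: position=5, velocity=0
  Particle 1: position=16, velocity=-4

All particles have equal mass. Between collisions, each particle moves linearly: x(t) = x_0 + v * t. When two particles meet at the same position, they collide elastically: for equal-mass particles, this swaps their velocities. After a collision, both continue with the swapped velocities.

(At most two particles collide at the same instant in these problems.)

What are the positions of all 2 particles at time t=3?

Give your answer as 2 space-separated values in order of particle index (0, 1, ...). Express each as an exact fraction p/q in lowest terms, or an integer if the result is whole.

Collision at t=11/4: particles 0 and 1 swap velocities; positions: p0=5 p1=5; velocities now: v0=-4 v1=0
Advance to t=3 (no further collisions before then); velocities: v0=-4 v1=0; positions = 4 5

Answer: 4 5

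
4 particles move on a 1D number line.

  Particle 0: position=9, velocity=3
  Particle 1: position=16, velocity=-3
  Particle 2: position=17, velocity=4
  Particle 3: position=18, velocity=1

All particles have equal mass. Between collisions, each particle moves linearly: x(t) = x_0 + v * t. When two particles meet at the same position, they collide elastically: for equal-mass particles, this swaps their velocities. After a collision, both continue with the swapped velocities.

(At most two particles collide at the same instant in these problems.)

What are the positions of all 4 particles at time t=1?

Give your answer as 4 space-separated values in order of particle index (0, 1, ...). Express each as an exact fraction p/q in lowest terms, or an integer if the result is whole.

Collision at t=1/3: particles 2 and 3 swap velocities; positions: p0=10 p1=15 p2=55/3 p3=55/3; velocities now: v0=3 v1=-3 v2=1 v3=4
Advance to t=1 (no further collisions before then); velocities: v0=3 v1=-3 v2=1 v3=4; positions = 12 13 19 21

Answer: 12 13 19 21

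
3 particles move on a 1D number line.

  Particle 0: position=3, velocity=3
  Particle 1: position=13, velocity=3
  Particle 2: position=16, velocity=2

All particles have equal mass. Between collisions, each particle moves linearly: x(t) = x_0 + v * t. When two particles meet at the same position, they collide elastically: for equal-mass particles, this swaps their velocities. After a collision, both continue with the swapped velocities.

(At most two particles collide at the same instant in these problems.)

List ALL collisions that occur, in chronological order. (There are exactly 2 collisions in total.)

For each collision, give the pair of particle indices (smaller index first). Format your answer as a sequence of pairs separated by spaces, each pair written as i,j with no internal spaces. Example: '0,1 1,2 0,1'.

Answer: 1,2 0,1

Derivation:
Collision at t=3: particles 1 and 2 swap velocities; positions: p0=12 p1=22 p2=22; velocities now: v0=3 v1=2 v2=3
Collision at t=13: particles 0 and 1 swap velocities; positions: p0=42 p1=42 p2=52; velocities now: v0=2 v1=3 v2=3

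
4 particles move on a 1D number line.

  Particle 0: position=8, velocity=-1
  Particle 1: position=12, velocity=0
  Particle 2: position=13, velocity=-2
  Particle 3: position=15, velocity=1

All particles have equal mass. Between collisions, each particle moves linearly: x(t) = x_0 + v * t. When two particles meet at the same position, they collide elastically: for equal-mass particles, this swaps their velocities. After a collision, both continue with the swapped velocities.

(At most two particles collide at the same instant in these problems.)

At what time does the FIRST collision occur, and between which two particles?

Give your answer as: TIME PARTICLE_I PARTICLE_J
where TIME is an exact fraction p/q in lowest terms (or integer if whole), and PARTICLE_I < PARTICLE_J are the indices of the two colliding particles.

Pair (0,1): pos 8,12 vel -1,0 -> not approaching (rel speed -1 <= 0)
Pair (1,2): pos 12,13 vel 0,-2 -> gap=1, closing at 2/unit, collide at t=1/2
Pair (2,3): pos 13,15 vel -2,1 -> not approaching (rel speed -3 <= 0)
Earliest collision: t=1/2 between 1 and 2

Answer: 1/2 1 2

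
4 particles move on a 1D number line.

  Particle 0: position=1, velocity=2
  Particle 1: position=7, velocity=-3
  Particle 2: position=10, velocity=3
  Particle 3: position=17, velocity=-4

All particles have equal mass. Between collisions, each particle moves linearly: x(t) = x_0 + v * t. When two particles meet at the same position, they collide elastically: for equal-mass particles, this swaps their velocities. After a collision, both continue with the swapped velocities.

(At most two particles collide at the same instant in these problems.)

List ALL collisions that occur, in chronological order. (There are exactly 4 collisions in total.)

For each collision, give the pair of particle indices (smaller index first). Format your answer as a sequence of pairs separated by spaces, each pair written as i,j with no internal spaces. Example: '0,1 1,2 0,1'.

Collision at t=1: particles 2 and 3 swap velocities; positions: p0=3 p1=4 p2=13 p3=13; velocities now: v0=2 v1=-3 v2=-4 v3=3
Collision at t=6/5: particles 0 and 1 swap velocities; positions: p0=17/5 p1=17/5 p2=61/5 p3=68/5; velocities now: v0=-3 v1=2 v2=-4 v3=3
Collision at t=8/3: particles 1 and 2 swap velocities; positions: p0=-1 p1=19/3 p2=19/3 p3=18; velocities now: v0=-3 v1=-4 v2=2 v3=3
Collision at t=10: particles 0 and 1 swap velocities; positions: p0=-23 p1=-23 p2=21 p3=40; velocities now: v0=-4 v1=-3 v2=2 v3=3

Answer: 2,3 0,1 1,2 0,1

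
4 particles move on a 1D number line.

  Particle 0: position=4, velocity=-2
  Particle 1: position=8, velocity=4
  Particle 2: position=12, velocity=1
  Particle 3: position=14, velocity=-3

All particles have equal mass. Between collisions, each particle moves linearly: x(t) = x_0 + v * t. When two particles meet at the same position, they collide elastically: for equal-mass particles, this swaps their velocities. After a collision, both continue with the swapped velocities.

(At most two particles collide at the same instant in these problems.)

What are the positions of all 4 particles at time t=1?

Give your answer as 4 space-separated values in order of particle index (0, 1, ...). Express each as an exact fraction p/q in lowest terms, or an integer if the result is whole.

Answer: 2 11 12 13

Derivation:
Collision at t=1/2: particles 2 and 3 swap velocities; positions: p0=3 p1=10 p2=25/2 p3=25/2; velocities now: v0=-2 v1=4 v2=-3 v3=1
Collision at t=6/7: particles 1 and 2 swap velocities; positions: p0=16/7 p1=80/7 p2=80/7 p3=90/7; velocities now: v0=-2 v1=-3 v2=4 v3=1
Advance to t=1 (no further collisions before then); velocities: v0=-2 v1=-3 v2=4 v3=1; positions = 2 11 12 13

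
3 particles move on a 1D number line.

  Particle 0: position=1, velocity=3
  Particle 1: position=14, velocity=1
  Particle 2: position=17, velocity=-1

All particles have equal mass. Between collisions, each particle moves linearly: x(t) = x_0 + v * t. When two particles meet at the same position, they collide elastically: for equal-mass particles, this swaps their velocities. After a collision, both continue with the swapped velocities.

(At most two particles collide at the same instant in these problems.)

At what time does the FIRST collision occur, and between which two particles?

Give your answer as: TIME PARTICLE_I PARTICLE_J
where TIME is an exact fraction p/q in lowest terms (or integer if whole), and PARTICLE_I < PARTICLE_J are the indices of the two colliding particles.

Answer: 3/2 1 2

Derivation:
Pair (0,1): pos 1,14 vel 3,1 -> gap=13, closing at 2/unit, collide at t=13/2
Pair (1,2): pos 14,17 vel 1,-1 -> gap=3, closing at 2/unit, collide at t=3/2
Earliest collision: t=3/2 between 1 and 2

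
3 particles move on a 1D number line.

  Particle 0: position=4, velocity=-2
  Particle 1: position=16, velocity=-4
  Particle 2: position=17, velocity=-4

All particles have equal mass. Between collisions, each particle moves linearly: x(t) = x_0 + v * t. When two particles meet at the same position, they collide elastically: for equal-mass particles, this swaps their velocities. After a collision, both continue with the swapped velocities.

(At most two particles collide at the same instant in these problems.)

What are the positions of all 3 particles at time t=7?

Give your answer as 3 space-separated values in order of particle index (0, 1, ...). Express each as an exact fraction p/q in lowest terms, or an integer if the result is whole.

Collision at t=6: particles 0 and 1 swap velocities; positions: p0=-8 p1=-8 p2=-7; velocities now: v0=-4 v1=-2 v2=-4
Collision at t=13/2: particles 1 and 2 swap velocities; positions: p0=-10 p1=-9 p2=-9; velocities now: v0=-4 v1=-4 v2=-2
Advance to t=7 (no further collisions before then); velocities: v0=-4 v1=-4 v2=-2; positions = -12 -11 -10

Answer: -12 -11 -10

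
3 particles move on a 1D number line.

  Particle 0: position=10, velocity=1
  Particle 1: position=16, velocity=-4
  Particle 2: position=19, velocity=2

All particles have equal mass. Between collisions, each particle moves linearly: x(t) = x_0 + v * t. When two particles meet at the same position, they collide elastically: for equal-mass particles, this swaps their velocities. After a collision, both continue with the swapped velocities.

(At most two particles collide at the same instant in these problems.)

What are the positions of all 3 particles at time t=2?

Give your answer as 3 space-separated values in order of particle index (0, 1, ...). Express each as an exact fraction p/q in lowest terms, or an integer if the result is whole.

Collision at t=6/5: particles 0 and 1 swap velocities; positions: p0=56/5 p1=56/5 p2=107/5; velocities now: v0=-4 v1=1 v2=2
Advance to t=2 (no further collisions before then); velocities: v0=-4 v1=1 v2=2; positions = 8 12 23

Answer: 8 12 23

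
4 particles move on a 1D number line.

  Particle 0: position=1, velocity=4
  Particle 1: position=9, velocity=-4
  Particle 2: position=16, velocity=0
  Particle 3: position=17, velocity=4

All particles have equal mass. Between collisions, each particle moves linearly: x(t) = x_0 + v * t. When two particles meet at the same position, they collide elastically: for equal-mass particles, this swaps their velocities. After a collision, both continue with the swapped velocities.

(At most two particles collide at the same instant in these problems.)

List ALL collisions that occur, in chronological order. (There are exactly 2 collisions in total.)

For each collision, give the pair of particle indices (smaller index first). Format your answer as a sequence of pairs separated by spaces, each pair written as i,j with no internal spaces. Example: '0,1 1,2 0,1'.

Collision at t=1: particles 0 and 1 swap velocities; positions: p0=5 p1=5 p2=16 p3=21; velocities now: v0=-4 v1=4 v2=0 v3=4
Collision at t=15/4: particles 1 and 2 swap velocities; positions: p0=-6 p1=16 p2=16 p3=32; velocities now: v0=-4 v1=0 v2=4 v3=4

Answer: 0,1 1,2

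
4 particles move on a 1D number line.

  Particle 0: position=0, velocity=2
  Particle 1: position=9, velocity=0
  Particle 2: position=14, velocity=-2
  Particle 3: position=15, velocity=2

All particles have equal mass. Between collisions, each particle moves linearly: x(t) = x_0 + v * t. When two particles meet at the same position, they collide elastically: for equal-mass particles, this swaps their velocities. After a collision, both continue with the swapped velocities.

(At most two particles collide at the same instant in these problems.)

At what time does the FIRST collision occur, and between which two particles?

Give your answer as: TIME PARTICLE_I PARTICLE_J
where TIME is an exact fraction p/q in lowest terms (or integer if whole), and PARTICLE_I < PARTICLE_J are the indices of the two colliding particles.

Pair (0,1): pos 0,9 vel 2,0 -> gap=9, closing at 2/unit, collide at t=9/2
Pair (1,2): pos 9,14 vel 0,-2 -> gap=5, closing at 2/unit, collide at t=5/2
Pair (2,3): pos 14,15 vel -2,2 -> not approaching (rel speed -4 <= 0)
Earliest collision: t=5/2 between 1 and 2

Answer: 5/2 1 2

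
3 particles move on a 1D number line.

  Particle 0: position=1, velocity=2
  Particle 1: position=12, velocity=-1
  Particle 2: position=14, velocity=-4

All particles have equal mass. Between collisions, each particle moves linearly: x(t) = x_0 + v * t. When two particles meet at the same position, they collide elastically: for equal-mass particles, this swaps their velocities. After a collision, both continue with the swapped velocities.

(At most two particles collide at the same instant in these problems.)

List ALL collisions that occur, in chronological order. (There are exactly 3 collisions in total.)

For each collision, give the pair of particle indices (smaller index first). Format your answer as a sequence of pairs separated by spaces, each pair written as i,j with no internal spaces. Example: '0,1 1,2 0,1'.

Collision at t=2/3: particles 1 and 2 swap velocities; positions: p0=7/3 p1=34/3 p2=34/3; velocities now: v0=2 v1=-4 v2=-1
Collision at t=13/6: particles 0 and 1 swap velocities; positions: p0=16/3 p1=16/3 p2=59/6; velocities now: v0=-4 v1=2 v2=-1
Collision at t=11/3: particles 1 and 2 swap velocities; positions: p0=-2/3 p1=25/3 p2=25/3; velocities now: v0=-4 v1=-1 v2=2

Answer: 1,2 0,1 1,2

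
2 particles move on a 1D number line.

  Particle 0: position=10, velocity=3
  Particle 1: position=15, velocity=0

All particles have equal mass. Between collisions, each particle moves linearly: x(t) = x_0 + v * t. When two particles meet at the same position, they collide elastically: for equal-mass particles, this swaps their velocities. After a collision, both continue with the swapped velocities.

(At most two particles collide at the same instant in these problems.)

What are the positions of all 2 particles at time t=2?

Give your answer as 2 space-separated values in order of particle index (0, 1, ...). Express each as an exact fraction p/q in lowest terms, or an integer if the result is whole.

Collision at t=5/3: particles 0 and 1 swap velocities; positions: p0=15 p1=15; velocities now: v0=0 v1=3
Advance to t=2 (no further collisions before then); velocities: v0=0 v1=3; positions = 15 16

Answer: 15 16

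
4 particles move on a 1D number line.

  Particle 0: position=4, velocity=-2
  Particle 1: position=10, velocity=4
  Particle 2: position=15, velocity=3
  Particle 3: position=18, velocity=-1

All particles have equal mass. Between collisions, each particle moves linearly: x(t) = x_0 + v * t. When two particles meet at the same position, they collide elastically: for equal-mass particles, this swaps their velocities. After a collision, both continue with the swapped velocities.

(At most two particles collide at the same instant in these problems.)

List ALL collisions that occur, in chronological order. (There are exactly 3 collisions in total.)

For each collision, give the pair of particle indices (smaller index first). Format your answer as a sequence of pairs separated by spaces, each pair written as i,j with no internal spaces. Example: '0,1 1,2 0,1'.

Collision at t=3/4: particles 2 and 3 swap velocities; positions: p0=5/2 p1=13 p2=69/4 p3=69/4; velocities now: v0=-2 v1=4 v2=-1 v3=3
Collision at t=8/5: particles 1 and 2 swap velocities; positions: p0=4/5 p1=82/5 p2=82/5 p3=99/5; velocities now: v0=-2 v1=-1 v2=4 v3=3
Collision at t=5: particles 2 and 3 swap velocities; positions: p0=-6 p1=13 p2=30 p3=30; velocities now: v0=-2 v1=-1 v2=3 v3=4

Answer: 2,3 1,2 2,3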